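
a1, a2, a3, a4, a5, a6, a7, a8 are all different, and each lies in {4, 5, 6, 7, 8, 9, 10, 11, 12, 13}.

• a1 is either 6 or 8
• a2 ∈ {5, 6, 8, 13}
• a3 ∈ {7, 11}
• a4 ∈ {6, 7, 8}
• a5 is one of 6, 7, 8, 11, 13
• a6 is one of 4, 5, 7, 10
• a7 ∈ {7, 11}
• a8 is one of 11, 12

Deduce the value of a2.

5

a3 and a7 between them cover only {7, 11} — a naked pair. Remove those values from a4, a5, a6, a8.
a8's domain is down to {12}, so a8 = 12.
The 2 variables a1 and a4 are confined to {6, 8}, which locks those values in; drop them from a2, a5.
a5's domain is down to {13}, so a5 = 13. So a2 can't be 13.
So a2 = 5.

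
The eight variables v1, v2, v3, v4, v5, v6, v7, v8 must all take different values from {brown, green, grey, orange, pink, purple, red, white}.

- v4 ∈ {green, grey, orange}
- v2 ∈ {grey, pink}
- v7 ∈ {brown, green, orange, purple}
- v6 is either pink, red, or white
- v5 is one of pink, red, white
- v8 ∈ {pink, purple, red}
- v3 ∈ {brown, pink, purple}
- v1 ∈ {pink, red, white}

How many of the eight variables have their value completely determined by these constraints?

v1, v5, v6 between them cover only {pink, red, white} — a naked triple. Remove those values from v2, v3, v8.
v2's domain is down to {grey}, so v2 = grey. So v4 can't be grey.
v8 must be purple (only option left). Remove purple from v3, v7.
v3 must be brown (only option left). Eliminate brown elsewhere: v7.
Determined: v2=grey, v3=brown, v8=purple. The other variables each still have more than one consistent value. That makes 3.

3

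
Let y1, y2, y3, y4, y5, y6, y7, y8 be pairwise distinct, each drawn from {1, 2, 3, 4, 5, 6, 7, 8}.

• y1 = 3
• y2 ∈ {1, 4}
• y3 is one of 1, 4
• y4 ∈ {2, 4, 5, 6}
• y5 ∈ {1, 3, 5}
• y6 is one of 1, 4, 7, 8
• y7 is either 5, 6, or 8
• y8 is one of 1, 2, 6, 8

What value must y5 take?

5

y1 has just one choice, so y1 = 3. Remove 3 from y5.
The 7 still-open variables draw from only 7 values {1, 2, 4, 5, 6, 7, 8}, so each is used; only y6 can be 7, hence y6 = 7.
The 2 variables y2 and y3 are confined to {1, 4}, which locks those values in; drop them from y4, y5, y8.
So y5 = 5.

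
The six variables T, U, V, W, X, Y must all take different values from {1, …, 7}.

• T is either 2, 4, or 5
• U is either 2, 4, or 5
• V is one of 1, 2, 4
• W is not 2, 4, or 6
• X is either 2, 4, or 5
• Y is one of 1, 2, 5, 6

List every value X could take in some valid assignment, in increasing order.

2, 4, 5

T, U, X share exactly the 3 values {2, 4, 5}; by pigeonhole those values go to them, so strike 2, 4, 5 from V, W, Y.
V's domain is down to {1}, so V = 1. Strike 1 from W, Y.
Y has just one choice, so Y = 6.
No further eliminations apply; X can still be any of 2, 4, 5.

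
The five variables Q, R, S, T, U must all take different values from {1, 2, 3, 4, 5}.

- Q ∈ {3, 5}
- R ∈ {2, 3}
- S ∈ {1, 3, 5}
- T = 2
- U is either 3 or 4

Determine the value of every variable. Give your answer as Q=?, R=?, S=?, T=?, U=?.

Q=5, R=3, S=1, T=2, U=4

T's domain is down to {2}, so T = 2. Strike 2 from R.
R has just one choice, so R = 3. So Q, S, U can't be 3.
That leaves U = 4.
Q's domain is down to {5}, so Q = 5. Remove 5 from S.
S's domain is down to {1}, so S = 1.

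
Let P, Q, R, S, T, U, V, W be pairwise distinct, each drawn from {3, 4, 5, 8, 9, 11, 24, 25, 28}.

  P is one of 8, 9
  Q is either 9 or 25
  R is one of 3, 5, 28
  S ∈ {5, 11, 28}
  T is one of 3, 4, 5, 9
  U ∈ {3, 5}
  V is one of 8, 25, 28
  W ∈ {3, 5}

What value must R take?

28

The 8 variables together cover exactly {3, 4, 5, 8, 9, 11, 25, 28} — 8 values for 8 variables — and 4 appears only in T's list, so T = 4.
The 7 still-open variables together cover exactly {3, 5, 8, 9, 11, 25, 28} — 7 values for 7 variables — and 11 appears only in S's list, so S = 11.
The 2 variables U and W are confined to {3, 5}, which locks those values in; drop them from R.
So R = 28.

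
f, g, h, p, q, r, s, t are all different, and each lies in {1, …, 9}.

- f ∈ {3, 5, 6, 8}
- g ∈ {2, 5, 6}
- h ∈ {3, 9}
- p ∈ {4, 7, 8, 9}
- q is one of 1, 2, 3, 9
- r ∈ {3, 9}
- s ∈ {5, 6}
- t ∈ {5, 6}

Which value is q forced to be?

1

h and r between them cover only {3, 9} — a naked pair. Remove those values from f, p, q.
s and t between them cover only {5, 6} — a naked pair. Remove those values from f, g.
f's domain is down to {8}, so f = 8. Strike 8 from p.
That leaves g = 2. Eliminate 2 elsewhere: q.
So q = 1.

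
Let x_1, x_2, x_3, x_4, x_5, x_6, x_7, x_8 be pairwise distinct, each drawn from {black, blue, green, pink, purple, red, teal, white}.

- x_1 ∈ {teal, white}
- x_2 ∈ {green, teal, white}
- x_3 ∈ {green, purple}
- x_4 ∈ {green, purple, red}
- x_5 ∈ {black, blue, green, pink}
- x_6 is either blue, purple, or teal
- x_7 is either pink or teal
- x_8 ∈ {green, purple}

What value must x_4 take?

The 8 variables together cover exactly {black, blue, green, pink, purple, red, teal, white} — 8 values for 8 variables — and black appears only in x_5's list, so x_5 = black.
The 7 still-open variables together cover exactly {blue, green, pink, purple, red, teal, white} — 7 values for 7 variables — and blue appears only in x_6's list, so x_6 = blue.
The 6 still-open variables draw from only 6 values {green, pink, purple, red, teal, white}, so each is used; only x_7 can be pink, hence x_7 = pink.
The 5 still-open variables together cover exactly {green, purple, red, teal, white} — 5 values for 5 variables — and red appears only in x_4's list, so x_4 = red.

red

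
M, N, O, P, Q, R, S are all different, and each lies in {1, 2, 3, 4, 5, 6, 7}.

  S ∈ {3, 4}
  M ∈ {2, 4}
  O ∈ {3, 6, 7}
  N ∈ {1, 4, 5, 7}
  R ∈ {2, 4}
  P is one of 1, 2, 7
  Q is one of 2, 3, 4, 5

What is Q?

5

The 7 variables draw from only 7 values {1, 2, 3, 4, 5, 6, 7}, so each is used; only O can be 6, hence O = 6.
M and R share exactly the 2 values {2, 4}; by pigeonhole those values go to them, so strike 2, 4 from N, P, Q, S.
S must be 3 (only option left). Strike 3 from Q.
So Q = 5.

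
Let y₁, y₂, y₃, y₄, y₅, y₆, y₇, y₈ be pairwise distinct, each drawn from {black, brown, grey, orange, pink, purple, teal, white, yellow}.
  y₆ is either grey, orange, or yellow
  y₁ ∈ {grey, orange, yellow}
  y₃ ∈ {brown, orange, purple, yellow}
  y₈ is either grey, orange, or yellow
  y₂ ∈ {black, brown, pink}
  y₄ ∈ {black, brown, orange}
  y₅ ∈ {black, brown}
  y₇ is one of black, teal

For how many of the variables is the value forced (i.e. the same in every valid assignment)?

The 8 variables draw from only 8 values {black, brown, grey, orange, pink, purple, teal, yellow}, so each is used; only y₂ can be pink, hence y₂ = pink.
The 7 still-open variables draw from only 7 values {black, brown, grey, orange, purple, teal, yellow}, so each is used; only y₃ can be purple, hence y₃ = purple.
Among the 6 still-open variables, teal fits only y₇ (and all 6 values in {black, brown, grey, orange, teal, yellow} must be used), so y₇ = teal.
y₁, y₆, y₈ share exactly the 3 values {grey, orange, yellow}; by pigeonhole those values go to them, so strike grey, orange, yellow from y₄.
Determined: y₂=pink, y₃=purple, y₇=teal. The other variables each still have more than one consistent value. That makes 3.

3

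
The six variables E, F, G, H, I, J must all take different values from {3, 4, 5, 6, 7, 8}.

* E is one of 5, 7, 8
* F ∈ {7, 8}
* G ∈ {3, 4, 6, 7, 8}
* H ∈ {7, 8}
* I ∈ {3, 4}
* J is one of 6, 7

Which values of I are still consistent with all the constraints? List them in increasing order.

The 6 variables draw from only 6 values {3, 4, 5, 6, 7, 8}, so each is used; only E can be 5, hence E = 5.
The 2 variables F and H are confined to {7, 8}, which locks those values in; drop them from G, J.
J's domain is down to {6}, so J = 6. Eliminate 6 elsewhere: G.
No further eliminations apply; I can still be any of 3, 4.

3, 4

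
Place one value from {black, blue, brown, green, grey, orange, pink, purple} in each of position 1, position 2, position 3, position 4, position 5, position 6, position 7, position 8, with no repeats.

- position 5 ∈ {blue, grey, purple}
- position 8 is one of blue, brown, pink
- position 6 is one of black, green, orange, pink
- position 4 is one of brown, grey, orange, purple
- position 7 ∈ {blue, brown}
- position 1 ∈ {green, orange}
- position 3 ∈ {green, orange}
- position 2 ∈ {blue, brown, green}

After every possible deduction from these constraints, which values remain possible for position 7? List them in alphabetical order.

Among the 8 variables, black fits only position 6 (and all 8 values in {black, blue, brown, green, grey, orange, pink, purple} must be used), so position 6 = black.
The 7 still-open variables draw from only 7 values {blue, brown, green, grey, orange, pink, purple}, so each is used; only position 8 can be pink, hence position 8 = pink.
The 2 variables position 1 and position 3 are confined to {green, orange}, which locks those values in; drop them from position 2, position 4.
position 2 and position 7 between them cover only {blue, brown} — a naked pair. Remove those values from position 4, position 5.
No further eliminations apply; position 7 can still be any of blue, brown.

blue, brown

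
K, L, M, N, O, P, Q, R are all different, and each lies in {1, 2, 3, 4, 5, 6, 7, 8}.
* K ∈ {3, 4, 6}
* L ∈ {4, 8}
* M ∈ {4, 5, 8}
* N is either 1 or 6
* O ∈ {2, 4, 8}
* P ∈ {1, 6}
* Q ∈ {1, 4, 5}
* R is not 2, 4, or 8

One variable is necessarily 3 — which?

The 8 variables draw from only 8 values {1, 2, 3, 4, 5, 6, 7, 8}, so each is used; only O can be 2, hence O = 2.
Among the 7 still-open variables, 7 fits only R (and all 7 values in {1, 3, 4, 5, 6, 7, 8} must be used), so R = 7.
The 6 still-open variables draw from only 6 values {1, 3, 4, 5, 6, 8}, so each is used; only K can be 3, hence K = 3.

K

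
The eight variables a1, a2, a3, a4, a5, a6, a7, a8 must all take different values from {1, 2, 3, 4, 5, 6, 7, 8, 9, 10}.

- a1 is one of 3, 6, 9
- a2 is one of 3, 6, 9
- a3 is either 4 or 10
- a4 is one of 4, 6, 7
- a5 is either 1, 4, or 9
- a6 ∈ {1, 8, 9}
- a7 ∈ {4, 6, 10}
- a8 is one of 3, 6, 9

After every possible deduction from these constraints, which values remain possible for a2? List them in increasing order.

The 8 variables draw from only 8 values {1, 3, 4, 6, 7, 8, 9, 10}, so each is used; only a4 can be 7, hence a4 = 7.
Among the 7 still-open variables, 8 fits only a6 (and all 7 values in {1, 3, 4, 6, 8, 9, 10} must be used), so a6 = 8.
The 6 still-open variables together cover exactly {1, 3, 4, 6, 9, 10} — 6 values for 6 variables — and 1 appears only in a5's list, so a5 = 1.
The 3 variables a1, a2, a8 are confined to {3, 6, 9}, which locks those values in; drop them from a7.
No further eliminations apply; a2 can still be any of 3, 6, 9.

3, 6, 9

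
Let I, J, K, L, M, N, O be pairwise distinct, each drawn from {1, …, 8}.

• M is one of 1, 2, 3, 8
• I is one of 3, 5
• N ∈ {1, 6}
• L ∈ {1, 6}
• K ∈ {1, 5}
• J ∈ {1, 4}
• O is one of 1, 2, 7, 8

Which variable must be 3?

I

L and N share exactly the 2 values {1, 6}; by pigeonhole those values go to them, so strike 1, 6 from J, K, M, O.
That leaves J = 4.
K has just one choice, so K = 5. Remove 5 from I.
So 3 goes to I.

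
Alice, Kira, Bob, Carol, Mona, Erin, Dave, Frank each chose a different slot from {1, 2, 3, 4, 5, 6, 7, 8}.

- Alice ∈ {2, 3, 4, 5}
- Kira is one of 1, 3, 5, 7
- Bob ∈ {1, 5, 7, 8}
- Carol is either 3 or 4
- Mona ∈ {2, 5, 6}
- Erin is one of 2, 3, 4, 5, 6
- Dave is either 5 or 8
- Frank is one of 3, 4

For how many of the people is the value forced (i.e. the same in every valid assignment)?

Carol and Frank share exactly the 2 values {3, 4}; by pigeonhole those values go to them, so strike 3, 4 from Alice, Kira, Erin.
The 3 variables Alice, Mona, Erin are confined to {2, 5, 6}, which locks those values in; drop them from Kira, Bob, Dave.
Dave must be 8 (only option left). Strike 8 from Bob.
Determined: Dave=8. The other people each still have more than one consistent value. That makes 1.

1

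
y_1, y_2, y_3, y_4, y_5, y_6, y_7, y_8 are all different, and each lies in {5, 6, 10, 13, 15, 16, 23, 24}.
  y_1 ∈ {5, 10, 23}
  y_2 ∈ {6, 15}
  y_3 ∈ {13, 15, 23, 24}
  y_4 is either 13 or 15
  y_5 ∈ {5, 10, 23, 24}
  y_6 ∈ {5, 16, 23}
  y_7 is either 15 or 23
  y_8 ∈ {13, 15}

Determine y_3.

24

The 8 variables together cover exactly {5, 6, 10, 13, 15, 16, 23, 24} — 8 values for 8 variables — and 6 appears only in y_2's list, so y_2 = 6.
The 7 still-open variables draw from only 7 values {5, 10, 13, 15, 16, 23, 24}, so each is used; only y_6 can be 16, hence y_6 = 16.
The 2 variables y_4 and y_8 are confined to {13, 15}, which locks those values in; drop them from y_3, y_7.
y_7's domain is down to {23}, so y_7 = 23. Strike 23 from y_1, y_3, y_5.
So y_3 = 24.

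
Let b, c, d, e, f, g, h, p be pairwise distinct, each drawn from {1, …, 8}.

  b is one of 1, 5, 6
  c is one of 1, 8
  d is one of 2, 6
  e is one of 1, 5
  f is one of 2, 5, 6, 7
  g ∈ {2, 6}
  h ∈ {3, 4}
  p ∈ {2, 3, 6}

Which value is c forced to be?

8

The 8 variables together cover exactly {1, 2, 3, 4, 5, 6, 7, 8} — 8 values for 8 variables — and 4 appears only in h's list, so h = 4.
Among the 7 still-open variables, 3 fits only p (and all 7 values in {1, 2, 3, 5, 6, 7, 8} must be used), so p = 3.
The 6 still-open variables together cover exactly {1, 2, 5, 6, 7, 8} — 6 values for 6 variables — and 7 appears only in f's list, so f = 7.
Among the 5 still-open variables, 8 fits only c (and all 5 values in {1, 2, 5, 6, 8} must be used), so c = 8.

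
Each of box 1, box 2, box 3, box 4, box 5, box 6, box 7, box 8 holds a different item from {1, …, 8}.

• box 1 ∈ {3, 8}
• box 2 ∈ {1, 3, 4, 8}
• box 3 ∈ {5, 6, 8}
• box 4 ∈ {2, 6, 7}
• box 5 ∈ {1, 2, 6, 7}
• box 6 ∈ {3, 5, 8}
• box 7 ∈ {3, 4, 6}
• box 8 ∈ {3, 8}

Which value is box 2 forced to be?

1

box 1 and box 8 share exactly the 2 values {3, 8}; by pigeonhole those values go to them, so strike 3, 8 from box 2, box 3, box 6, box 7.
box 6 must be 5 (only option left). Strike 5 from box 3.
box 3's domain is down to {6}, so box 3 = 6. Eliminate 6 elsewhere: box 4, box 5, box 7.
box 7 must be 4 (only option left). Strike 4 from box 2.
So box 2 = 1.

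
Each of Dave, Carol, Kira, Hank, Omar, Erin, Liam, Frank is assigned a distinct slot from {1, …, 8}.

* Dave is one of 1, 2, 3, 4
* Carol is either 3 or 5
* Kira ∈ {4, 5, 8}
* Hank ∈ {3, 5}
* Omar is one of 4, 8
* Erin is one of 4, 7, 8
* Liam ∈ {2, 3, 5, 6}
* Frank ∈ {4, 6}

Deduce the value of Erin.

7

Among the 8 variables, 1 fits only Dave (and all 8 values in {1, 2, 3, 4, 5, 6, 7, 8} must be used), so Dave = 1.
Among the 7 still-open variables, 2 fits only Liam (and all 7 values in {2, 3, 4, 5, 6, 7, 8} must be used), so Liam = 2.
The 6 still-open variables draw from only 6 values {3, 4, 5, 6, 7, 8}, so each is used; only Frank can be 6, hence Frank = 6.
The 5 still-open variables together cover exactly {3, 4, 5, 7, 8} — 5 values for 5 variables — and 7 appears only in Erin's list, so Erin = 7.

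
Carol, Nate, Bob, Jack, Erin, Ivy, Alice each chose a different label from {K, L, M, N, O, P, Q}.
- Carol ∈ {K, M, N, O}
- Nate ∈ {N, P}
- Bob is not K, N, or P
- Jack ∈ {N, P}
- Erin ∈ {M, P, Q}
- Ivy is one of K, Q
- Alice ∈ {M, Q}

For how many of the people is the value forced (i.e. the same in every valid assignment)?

The 7 variables draw from only 7 values {K, L, M, N, O, P, Q}, so each is used; only Bob can be L, hence Bob = L.
The 6 still-open variables together cover exactly {K, M, N, O, P, Q} — 6 values for 6 variables — and O appears only in Carol's list, so Carol = O.
Among the 5 still-open variables, K fits only Ivy (and all 5 values in {K, M, N, P, Q} must be used), so Ivy = K.
Nate and Jack share exactly the 2 values {N, P}; by pigeonhole those values go to them, so strike N, P from Erin.
Determined: Carol=O, Bob=L, Ivy=K. The other people each still have more than one consistent value. That makes 3.

3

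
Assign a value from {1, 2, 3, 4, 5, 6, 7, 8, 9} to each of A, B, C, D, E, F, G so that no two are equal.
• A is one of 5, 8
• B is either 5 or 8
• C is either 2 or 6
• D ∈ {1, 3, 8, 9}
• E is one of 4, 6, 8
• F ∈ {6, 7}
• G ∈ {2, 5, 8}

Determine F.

The 2 variables A and B are confined to {5, 8}, which locks those values in; drop them from D, E, G.
G must be 2 (only option left). Remove 2 from C.
C must be 6 (only option left). Eliminate 6 elsewhere: E, F.
So F = 7.

7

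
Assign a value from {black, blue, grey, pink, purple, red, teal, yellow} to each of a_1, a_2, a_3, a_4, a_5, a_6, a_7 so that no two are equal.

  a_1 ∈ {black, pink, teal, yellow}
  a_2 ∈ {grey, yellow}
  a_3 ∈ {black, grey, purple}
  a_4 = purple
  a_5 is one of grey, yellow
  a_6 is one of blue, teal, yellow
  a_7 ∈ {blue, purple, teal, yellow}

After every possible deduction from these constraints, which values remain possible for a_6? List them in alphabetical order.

a_4 must be purple (only option left). Eliminate purple elsewhere: a_3, a_7.
The 6 still-open variables together cover exactly {black, blue, grey, pink, teal, yellow} — 6 values for 6 variables — and pink appears only in a_1's list, so a_1 = pink.
The 5 still-open variables together cover exactly {black, blue, grey, teal, yellow} — 5 values for 5 variables — and black appears only in a_3's list, so a_3 = black.
a_2 and a_5 share exactly the 2 values {grey, yellow}; by pigeonhole those values go to them, so strike grey, yellow from a_6, a_7.
No further eliminations apply; a_6 can still be any of blue, teal.

blue, teal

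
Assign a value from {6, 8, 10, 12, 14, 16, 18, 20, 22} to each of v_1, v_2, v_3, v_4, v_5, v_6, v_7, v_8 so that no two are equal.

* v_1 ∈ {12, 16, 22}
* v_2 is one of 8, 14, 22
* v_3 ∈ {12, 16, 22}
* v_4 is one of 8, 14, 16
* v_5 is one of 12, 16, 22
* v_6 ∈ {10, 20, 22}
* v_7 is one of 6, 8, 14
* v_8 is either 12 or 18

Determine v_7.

The 3 variables v_1, v_3, v_5 are confined to {12, 16, 22}, which locks those values in; drop them from v_2, v_4, v_6, v_8.
v_8 has just one choice, so v_8 = 18.
v_2 and v_4 share exactly the 2 values {8, 14}; by pigeonhole those values go to them, so strike 8, 14 from v_7.
So v_7 = 6.

6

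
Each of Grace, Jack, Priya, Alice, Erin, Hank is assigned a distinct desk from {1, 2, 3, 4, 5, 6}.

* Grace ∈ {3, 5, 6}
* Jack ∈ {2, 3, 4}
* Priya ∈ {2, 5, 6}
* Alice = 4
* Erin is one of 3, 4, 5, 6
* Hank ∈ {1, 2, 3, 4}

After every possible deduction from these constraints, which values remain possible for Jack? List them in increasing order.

Alice's domain is down to {4}, so Alice = 4. Remove 4 from Jack, Erin, Hank.
Among the 5 still-open variables, 1 fits only Hank (and all 5 values in {1, 2, 3, 5, 6} must be used), so Hank = 1.
No further eliminations apply; Jack can still be any of 2, 3.

2, 3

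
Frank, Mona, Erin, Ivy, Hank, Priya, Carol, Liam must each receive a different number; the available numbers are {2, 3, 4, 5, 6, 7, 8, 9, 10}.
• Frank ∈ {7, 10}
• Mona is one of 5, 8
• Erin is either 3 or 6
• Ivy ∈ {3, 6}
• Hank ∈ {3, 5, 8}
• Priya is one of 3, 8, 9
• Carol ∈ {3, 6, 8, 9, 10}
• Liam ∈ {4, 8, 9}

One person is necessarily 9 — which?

Priya

The 8 variables draw from only 8 values {3, 4, 5, 6, 7, 8, 9, 10}, so each is used; only Liam can be 4, hence Liam = 4.
The 7 still-open variables draw from only 7 values {3, 5, 6, 7, 8, 9, 10}, so each is used; only Frank can be 7, hence Frank = 7.
Among the 6 still-open variables, 10 fits only Carol (and all 6 values in {3, 5, 6, 8, 9, 10} must be used), so Carol = 10.
Among the 5 still-open variables, 9 fits only Priya (and all 5 values in {3, 5, 6, 8, 9} must be used), so Priya = 9.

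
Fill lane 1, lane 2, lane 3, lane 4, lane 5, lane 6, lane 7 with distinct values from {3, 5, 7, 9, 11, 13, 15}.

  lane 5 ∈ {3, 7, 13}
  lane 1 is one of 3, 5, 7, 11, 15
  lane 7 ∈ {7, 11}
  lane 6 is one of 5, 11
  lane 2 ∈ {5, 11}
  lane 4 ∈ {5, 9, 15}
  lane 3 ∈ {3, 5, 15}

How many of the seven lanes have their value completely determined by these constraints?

3

Among the 7 variables, 9 fits only lane 4 (and all 7 values in {3, 5, 7, 9, 11, 13, 15} must be used), so lane 4 = 9.
Among the 6 still-open variables, 13 fits only lane 5 (and all 6 values in {3, 5, 7, 11, 13, 15} must be used), so lane 5 = 13.
lane 2 and lane 6 between them cover only {5, 11} — a naked pair. Remove those values from lane 1, lane 3, lane 7.
lane 7's domain is down to {7}, so lane 7 = 7. Eliminate 7 elsewhere: lane 1.
Determined: lane 4=9, lane 5=13, lane 7=7. The other lanes each still have more than one consistent value. That makes 3.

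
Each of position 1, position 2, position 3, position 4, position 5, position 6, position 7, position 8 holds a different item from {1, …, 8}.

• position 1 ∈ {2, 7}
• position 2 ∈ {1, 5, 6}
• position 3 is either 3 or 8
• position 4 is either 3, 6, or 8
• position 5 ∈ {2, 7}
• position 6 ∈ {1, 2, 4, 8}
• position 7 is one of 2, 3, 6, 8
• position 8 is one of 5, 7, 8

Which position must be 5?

position 8

The 8 variables together cover exactly {1, 2, 3, 4, 5, 6, 7, 8} — 8 values for 8 variables — and 4 appears only in position 6's list, so position 6 = 4.
The 7 still-open variables together cover exactly {1, 2, 3, 5, 6, 7, 8} — 7 values for 7 variables — and 1 appears only in position 2's list, so position 2 = 1.
Among the 6 still-open variables, 5 fits only position 8 (and all 6 values in {2, 3, 5, 6, 7, 8} must be used), so position 8 = 5.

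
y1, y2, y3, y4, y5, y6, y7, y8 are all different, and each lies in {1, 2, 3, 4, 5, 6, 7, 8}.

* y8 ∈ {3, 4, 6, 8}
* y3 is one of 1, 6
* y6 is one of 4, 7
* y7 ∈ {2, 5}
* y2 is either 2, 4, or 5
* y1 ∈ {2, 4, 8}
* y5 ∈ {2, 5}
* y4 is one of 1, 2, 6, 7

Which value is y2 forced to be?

4

The 8 variables draw from only 8 values {1, 2, 3, 4, 5, 6, 7, 8}, so each is used; only y8 can be 3, hence y8 = 3.
The 7 still-open variables together cover exactly {1, 2, 4, 5, 6, 7, 8} — 7 values for 7 variables — and 8 appears only in y1's list, so y1 = 8.
y5 and y7 between them cover only {2, 5} — a naked pair. Remove those values from y2, y4.
So y2 = 4.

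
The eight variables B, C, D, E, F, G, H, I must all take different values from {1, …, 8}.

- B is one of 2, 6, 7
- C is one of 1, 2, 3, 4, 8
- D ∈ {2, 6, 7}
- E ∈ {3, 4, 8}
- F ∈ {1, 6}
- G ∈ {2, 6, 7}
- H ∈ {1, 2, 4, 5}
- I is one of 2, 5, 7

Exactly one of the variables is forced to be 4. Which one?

B, D, G between them cover only {2, 6, 7} — a naked triple. Remove those values from C, F, H, I.
F must be 1 (only option left). Eliminate 1 elsewhere: C, H.
That leaves I = 5. Eliminate 5 elsewhere: H.
So 4 goes to H.

H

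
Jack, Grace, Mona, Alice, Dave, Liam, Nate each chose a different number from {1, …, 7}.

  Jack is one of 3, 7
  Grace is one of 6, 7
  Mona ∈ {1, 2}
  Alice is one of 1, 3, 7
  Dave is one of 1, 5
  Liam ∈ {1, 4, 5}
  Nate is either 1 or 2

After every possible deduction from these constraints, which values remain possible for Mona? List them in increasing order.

The 7 variables draw from only 7 values {1, 2, 3, 4, 5, 6, 7}, so each is used; only Liam can be 4, hence Liam = 4.
The 6 still-open variables draw from only 6 values {1, 2, 3, 5, 6, 7}, so each is used; only Dave can be 5, hence Dave = 5.
Among the 5 still-open variables, 6 fits only Grace (and all 5 values in {1, 2, 3, 6, 7} must be used), so Grace = 6.
Mona and Nate share exactly the 2 values {1, 2}; by pigeonhole those values go to them, so strike 1, 2 from Alice.
No further eliminations apply; Mona can still be any of 1, 2.

1, 2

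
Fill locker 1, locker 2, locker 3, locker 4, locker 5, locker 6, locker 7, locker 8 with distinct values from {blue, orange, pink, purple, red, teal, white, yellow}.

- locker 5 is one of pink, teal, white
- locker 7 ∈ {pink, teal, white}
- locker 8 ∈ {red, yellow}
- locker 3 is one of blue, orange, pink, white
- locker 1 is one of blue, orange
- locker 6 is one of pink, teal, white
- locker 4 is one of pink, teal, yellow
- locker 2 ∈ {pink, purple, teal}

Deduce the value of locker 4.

yellow

Among the 8 variables, purple fits only locker 2 (and all 8 values in {blue, orange, pink, purple, red, teal, white, yellow} must be used), so locker 2 = purple.
Among the 7 still-open variables, red fits only locker 8 (and all 7 values in {blue, orange, pink, red, teal, white, yellow} must be used), so locker 8 = red.
The 6 still-open variables together cover exactly {blue, orange, pink, teal, white, yellow} — 6 values for 6 variables — and yellow appears only in locker 4's list, so locker 4 = yellow.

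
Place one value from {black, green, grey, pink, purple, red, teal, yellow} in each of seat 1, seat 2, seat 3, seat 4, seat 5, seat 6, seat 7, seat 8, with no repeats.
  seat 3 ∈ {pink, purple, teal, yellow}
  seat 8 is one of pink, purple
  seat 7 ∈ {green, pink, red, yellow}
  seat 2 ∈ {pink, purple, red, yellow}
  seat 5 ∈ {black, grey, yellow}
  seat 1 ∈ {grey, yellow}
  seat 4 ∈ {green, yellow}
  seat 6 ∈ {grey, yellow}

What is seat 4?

The 8 variables draw from only 8 values {black, green, grey, pink, purple, red, teal, yellow}, so each is used; only seat 5 can be black, hence seat 5 = black.
The 7 still-open variables draw from only 7 values {green, grey, pink, purple, red, teal, yellow}, so each is used; only seat 3 can be teal, hence seat 3 = teal.
seat 1 and seat 6 share exactly the 2 values {grey, yellow}; by pigeonhole those values go to them, so strike grey, yellow from seat 2, seat 4, seat 7.
So seat 4 = green.

green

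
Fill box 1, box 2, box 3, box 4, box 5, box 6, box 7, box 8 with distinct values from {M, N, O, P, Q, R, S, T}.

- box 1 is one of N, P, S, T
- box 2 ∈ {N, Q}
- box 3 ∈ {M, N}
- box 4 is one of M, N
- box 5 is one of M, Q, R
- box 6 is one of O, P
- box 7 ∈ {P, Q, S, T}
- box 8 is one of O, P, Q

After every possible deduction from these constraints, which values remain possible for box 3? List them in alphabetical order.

Among the 8 variables, R fits only box 5 (and all 8 values in {M, N, O, P, Q, R, S, T} must be used), so box 5 = R.
box 3 and box 4 between them cover only {M, N} — a naked pair. Remove those values from box 1, box 2.
box 2 must be Q (only option left). Remove Q from box 7, box 8.
box 6 and box 8 between them cover only {O, P} — a naked pair. Remove those values from box 1, box 7.
No further eliminations apply; box 3 can still be any of M, N.

M, N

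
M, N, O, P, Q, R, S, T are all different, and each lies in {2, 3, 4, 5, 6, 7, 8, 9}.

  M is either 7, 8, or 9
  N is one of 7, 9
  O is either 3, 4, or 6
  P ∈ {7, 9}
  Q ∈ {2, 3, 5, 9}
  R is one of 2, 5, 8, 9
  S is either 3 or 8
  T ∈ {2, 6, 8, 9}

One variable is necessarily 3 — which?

The 8 variables together cover exactly {2, 3, 4, 5, 6, 7, 8, 9} — 8 values for 8 variables — and 4 appears only in O's list, so O = 4.
Among the 7 still-open variables, 6 fits only T (and all 7 values in {2, 3, 5, 6, 7, 8, 9} must be used), so T = 6.
N and P share exactly the 2 values {7, 9}; by pigeonhole those values go to them, so strike 7, 9 from M, Q, R.
M must be 8 (only option left). Strike 8 from R, S.
So 3 goes to S.

S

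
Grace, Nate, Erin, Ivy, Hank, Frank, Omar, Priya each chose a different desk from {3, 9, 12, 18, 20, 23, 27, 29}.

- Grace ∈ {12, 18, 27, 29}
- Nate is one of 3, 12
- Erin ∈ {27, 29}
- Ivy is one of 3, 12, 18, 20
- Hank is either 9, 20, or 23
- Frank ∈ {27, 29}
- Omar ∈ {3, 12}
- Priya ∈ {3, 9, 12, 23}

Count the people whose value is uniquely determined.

Nate and Omar between them cover only {3, 12} — a naked pair. Remove those values from Grace, Ivy, Priya.
Erin and Frank share exactly the 2 values {27, 29}; by pigeonhole those values go to them, so strike 27, 29 from Grace.
Grace must be 18 (only option left). Eliminate 18 elsewhere: Ivy.
Ivy's domain is down to {20}, so Ivy = 20. Strike 20 from Hank.
Determined: Grace=18, Ivy=20. The other people each still have more than one consistent value. That makes 2.

2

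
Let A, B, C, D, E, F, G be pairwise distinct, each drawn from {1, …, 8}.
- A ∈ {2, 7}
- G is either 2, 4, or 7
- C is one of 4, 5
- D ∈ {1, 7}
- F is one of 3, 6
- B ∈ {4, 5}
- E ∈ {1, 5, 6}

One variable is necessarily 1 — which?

D

Among the 7 variables, 3 fits only F (and all 7 values in {1, 2, 3, 4, 5, 6, 7} must be used), so F = 3.
The 6 still-open variables together cover exactly {1, 2, 4, 5, 6, 7} — 6 values for 6 variables — and 6 appears only in E's list, so E = 6.
The 5 still-open variables draw from only 5 values {1, 2, 4, 5, 7}, so each is used; only D can be 1, hence D = 1.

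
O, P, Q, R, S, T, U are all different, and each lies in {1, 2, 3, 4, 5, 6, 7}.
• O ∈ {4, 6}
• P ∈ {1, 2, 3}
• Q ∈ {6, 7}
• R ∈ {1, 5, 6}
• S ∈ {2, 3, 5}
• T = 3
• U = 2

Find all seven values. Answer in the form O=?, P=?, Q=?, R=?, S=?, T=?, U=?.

O=4, P=1, Q=7, R=6, S=5, T=3, U=2

T's domain is down to {3}, so T = 3. Strike 3 from P, S.
U has just one choice, so U = 2. Eliminate 2 elsewhere: P, S.
That leaves P = 1. Strike 1 from R.
S must be 5 (only option left). Remove 5 from R.
R's domain is down to {6}, so R = 6. Eliminate 6 elsewhere: O, Q.
O has just one choice, so O = 4.
That leaves Q = 7.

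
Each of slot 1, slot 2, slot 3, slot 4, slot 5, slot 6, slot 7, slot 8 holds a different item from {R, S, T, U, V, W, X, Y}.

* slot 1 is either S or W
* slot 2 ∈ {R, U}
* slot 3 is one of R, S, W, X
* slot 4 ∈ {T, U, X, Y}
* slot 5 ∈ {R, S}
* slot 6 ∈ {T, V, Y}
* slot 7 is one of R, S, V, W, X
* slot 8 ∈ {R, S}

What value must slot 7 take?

The 2 variables slot 5 and slot 8 are confined to {R, S}, which locks those values in; drop them from slot 1, slot 2, slot 3, slot 7.
slot 1 must be W (only option left). Strike W from slot 3, slot 7.
That leaves slot 2 = U. Remove U from slot 4.
slot 3's domain is down to {X}, so slot 3 = X. Remove X from slot 4, slot 7.
So slot 7 = V.

V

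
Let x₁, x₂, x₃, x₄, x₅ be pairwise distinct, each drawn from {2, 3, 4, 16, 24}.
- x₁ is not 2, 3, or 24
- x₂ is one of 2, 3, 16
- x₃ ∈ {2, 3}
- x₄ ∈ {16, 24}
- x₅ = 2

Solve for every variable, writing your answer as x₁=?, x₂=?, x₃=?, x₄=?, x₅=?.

x₁=4, x₂=16, x₃=3, x₄=24, x₅=2

x₅'s domain is down to {2}, so x₅ = 2. Eliminate 2 elsewhere: x₂, x₃.
x₃ must be 3 (only option left). Remove 3 from x₂.
x₂'s domain is down to {16}, so x₂ = 16. Strike 16 from x₁, x₄.
That leaves x₄ = 24.
That leaves x₁ = 4.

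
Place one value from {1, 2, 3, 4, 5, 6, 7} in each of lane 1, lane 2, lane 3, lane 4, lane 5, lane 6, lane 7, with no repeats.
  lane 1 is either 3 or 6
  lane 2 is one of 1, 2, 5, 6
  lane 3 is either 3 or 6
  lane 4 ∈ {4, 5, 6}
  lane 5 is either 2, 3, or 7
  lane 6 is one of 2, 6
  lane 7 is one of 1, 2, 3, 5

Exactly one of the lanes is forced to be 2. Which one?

lane 6

Among the 7 variables, 4 fits only lane 4 (and all 7 values in {1, 2, 3, 4, 5, 6, 7} must be used), so lane 4 = 4.
The 6 still-open variables together cover exactly {1, 2, 3, 5, 6, 7} — 6 values for 6 variables — and 7 appears only in lane 5's list, so lane 5 = 7.
lane 1 and lane 3 between them cover only {3, 6} — a naked pair. Remove those values from lane 2, lane 6, lane 7.
So 2 goes to lane 6.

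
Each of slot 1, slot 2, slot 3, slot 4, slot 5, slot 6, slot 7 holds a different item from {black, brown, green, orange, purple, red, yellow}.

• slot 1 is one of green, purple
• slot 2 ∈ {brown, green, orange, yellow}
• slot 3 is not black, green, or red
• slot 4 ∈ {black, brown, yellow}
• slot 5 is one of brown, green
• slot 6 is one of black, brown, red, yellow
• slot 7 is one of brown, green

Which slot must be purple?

slot 1

The 7 variables draw from only 7 values {black, brown, green, orange, purple, red, yellow}, so each is used; only slot 6 can be red, hence slot 6 = red.
The 6 still-open variables draw from only 6 values {black, brown, green, orange, purple, yellow}, so each is used; only slot 4 can be black, hence slot 4 = black.
slot 5 and slot 7 share exactly the 2 values {brown, green}; by pigeonhole those values go to them, so strike brown, green from slot 1, slot 2, slot 3.
So purple goes to slot 1.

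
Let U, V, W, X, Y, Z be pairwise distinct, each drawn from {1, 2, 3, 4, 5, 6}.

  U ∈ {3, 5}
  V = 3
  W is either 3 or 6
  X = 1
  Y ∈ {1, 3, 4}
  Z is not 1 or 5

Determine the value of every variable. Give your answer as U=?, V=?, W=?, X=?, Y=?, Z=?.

V has just one choice, so V = 3. So U, W, Y, Z can't be 3.
That leaves W = 6. Strike 6 from Z.
X has just one choice, so X = 1. Remove 1 from Y.
That leaves Y = 4. Strike 4 from Z.
That leaves Z = 2.
U must be 5 (only option left).

U=5, V=3, W=6, X=1, Y=4, Z=2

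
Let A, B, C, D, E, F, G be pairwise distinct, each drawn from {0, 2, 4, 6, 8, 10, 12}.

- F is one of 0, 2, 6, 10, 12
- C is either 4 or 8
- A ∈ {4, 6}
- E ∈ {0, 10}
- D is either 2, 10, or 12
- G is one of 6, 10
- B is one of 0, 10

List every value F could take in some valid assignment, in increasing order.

The 7 variables together cover exactly {0, 2, 4, 6, 8, 10, 12} — 7 values for 7 variables — and 8 appears only in C's list, so C = 8.
The 6 still-open variables draw from only 6 values {0, 2, 4, 6, 10, 12}, so each is used; only A can be 4, hence A = 4.
B and E share exactly the 2 values {0, 10}; by pigeonhole those values go to them, so strike 0, 10 from D, F, G.
G's domain is down to {6}, so G = 6. Remove 6 from F.
No further eliminations apply; F can still be any of 2, 12.

2, 12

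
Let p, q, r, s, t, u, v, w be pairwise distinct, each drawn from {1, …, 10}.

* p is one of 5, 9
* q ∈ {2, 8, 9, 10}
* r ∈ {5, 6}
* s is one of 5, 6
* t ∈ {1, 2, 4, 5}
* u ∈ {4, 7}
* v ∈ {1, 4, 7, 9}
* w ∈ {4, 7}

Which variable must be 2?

t

r and s share exactly the 2 values {5, 6}; by pigeonhole those values go to them, so strike 5, 6 from p, t.
p's domain is down to {9}, so p = 9. Eliminate 9 elsewhere: q, v.
The 2 variables u and w are confined to {4, 7}, which locks those values in; drop them from t, v.
v's domain is down to {1}, so v = 1. So t can't be 1.
So 2 goes to t.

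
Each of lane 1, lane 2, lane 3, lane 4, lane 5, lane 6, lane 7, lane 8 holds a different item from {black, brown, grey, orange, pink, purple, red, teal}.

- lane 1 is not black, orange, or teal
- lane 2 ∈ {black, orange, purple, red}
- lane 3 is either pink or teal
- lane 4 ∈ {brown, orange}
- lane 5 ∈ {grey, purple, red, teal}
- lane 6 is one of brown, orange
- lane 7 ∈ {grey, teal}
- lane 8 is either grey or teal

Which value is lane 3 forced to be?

The 8 variables draw from only 8 values {black, brown, grey, orange, pink, purple, red, teal}, so each is used; only lane 2 can be black, hence lane 2 = black.
lane 4 and lane 6 between them cover only {brown, orange} — a naked pair. Remove those values from lane 1.
The 2 variables lane 7 and lane 8 are confined to {grey, teal}, which locks those values in; drop them from lane 1, lane 3, lane 5.
So lane 3 = pink.

pink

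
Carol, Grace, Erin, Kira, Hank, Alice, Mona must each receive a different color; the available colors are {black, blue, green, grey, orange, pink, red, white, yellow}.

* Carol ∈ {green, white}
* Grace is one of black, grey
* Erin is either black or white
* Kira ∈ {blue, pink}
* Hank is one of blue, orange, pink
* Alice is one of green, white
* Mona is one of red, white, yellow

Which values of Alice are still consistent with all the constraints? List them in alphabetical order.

green, white

Carol and Alice share exactly the 2 values {green, white}; by pigeonhole those values go to them, so strike green, white from Erin, Mona.
Erin must be black (only option left). Remove black from Grace.
Grace's domain is down to {grey}, so Grace = grey.
No further eliminations apply; Alice can still be any of green, white.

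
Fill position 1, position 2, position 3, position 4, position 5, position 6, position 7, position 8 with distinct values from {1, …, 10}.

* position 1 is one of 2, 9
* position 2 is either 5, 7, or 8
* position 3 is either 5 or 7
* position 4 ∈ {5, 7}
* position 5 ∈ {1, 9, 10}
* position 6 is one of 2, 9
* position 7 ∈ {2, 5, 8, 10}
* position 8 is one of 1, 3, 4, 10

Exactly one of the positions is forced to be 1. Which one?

position 5

position 1 and position 6 share exactly the 2 values {2, 9}; by pigeonhole those values go to them, so strike 2, 9 from position 5, position 7.
position 3 and position 4 share exactly the 2 values {5, 7}; by pigeonhole those values go to them, so strike 5, 7 from position 2, position 7.
position 2's domain is down to {8}, so position 2 = 8. So position 7 can't be 8.
position 7's domain is down to {10}, so position 7 = 10. Eliminate 10 elsewhere: position 5, position 8.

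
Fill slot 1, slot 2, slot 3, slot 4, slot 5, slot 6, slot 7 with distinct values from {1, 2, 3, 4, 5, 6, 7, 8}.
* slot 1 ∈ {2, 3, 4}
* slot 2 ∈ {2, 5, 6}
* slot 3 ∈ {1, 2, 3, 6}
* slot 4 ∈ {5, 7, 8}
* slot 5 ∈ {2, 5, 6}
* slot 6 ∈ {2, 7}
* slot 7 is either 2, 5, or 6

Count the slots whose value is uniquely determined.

2

slot 2, slot 5, slot 7 share exactly the 3 values {2, 5, 6}; by pigeonhole those values go to them, so strike 2, 5, 6 from slot 1, slot 3, slot 4, slot 6.
That leaves slot 6 = 7. Remove 7 from slot 4.
slot 4 has just one choice, so slot 4 = 8.
Determined: slot 4=8, slot 6=7. The other slots each still have more than one consistent value. That makes 2.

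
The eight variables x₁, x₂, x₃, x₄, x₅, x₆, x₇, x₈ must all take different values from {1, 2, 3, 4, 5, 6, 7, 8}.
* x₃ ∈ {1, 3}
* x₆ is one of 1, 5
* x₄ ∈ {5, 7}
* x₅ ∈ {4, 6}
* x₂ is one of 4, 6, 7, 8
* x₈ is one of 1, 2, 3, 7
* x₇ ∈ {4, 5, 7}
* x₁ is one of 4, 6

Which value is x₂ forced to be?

8

The 8 variables together cover exactly {1, 2, 3, 4, 5, 6, 7, 8} — 8 values for 8 variables — and 2 appears only in x₈'s list, so x₈ = 2.
The 7 still-open variables together cover exactly {1, 3, 4, 5, 6, 7, 8} — 7 values for 7 variables — and 3 appears only in x₃'s list, so x₃ = 3.
Among the 6 still-open variables, 1 fits only x₆ (and all 6 values in {1, 4, 5, 6, 7, 8} must be used), so x₆ = 1.
The 5 still-open variables draw from only 5 values {4, 5, 6, 7, 8}, so each is used; only x₂ can be 8, hence x₂ = 8.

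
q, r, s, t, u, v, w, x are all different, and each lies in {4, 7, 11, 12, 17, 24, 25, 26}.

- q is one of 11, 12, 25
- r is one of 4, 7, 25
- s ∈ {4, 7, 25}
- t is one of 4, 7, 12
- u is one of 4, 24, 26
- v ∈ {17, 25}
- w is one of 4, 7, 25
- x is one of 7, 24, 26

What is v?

17

The 8 variables draw from only 8 values {4, 7, 11, 12, 17, 24, 25, 26}, so each is used; only q can be 11, hence q = 11.
Among the 7 still-open variables, 12 fits only t (and all 7 values in {4, 7, 12, 17, 24, 25, 26} must be used), so t = 12.
The 6 still-open variables draw from only 6 values {4, 7, 17, 24, 25, 26}, so each is used; only v can be 17, hence v = 17.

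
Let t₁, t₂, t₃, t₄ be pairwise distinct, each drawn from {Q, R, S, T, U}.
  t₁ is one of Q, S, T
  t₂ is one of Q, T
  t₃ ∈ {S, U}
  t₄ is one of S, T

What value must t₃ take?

U

The 4 variables together cover exactly {Q, S, T, U} — 4 values for 4 variables — and U appears only in t₃'s list, so t₃ = U.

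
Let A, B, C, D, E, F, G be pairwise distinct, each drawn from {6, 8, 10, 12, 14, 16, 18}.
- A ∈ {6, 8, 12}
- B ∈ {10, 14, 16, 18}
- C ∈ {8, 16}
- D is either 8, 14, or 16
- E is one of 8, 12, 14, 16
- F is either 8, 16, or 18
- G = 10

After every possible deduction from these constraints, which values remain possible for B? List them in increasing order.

14, 16, 18

G must be 10 (only option left). Strike 10 from B.
The 6 still-open variables draw from only 6 values {6, 8, 12, 14, 16, 18}, so each is used; only A can be 6, hence A = 6.
Among the 5 still-open variables, 12 fits only E (and all 5 values in {8, 12, 14, 16, 18} must be used), so E = 12.
No further eliminations apply; B can still be any of 14, 16, 18.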